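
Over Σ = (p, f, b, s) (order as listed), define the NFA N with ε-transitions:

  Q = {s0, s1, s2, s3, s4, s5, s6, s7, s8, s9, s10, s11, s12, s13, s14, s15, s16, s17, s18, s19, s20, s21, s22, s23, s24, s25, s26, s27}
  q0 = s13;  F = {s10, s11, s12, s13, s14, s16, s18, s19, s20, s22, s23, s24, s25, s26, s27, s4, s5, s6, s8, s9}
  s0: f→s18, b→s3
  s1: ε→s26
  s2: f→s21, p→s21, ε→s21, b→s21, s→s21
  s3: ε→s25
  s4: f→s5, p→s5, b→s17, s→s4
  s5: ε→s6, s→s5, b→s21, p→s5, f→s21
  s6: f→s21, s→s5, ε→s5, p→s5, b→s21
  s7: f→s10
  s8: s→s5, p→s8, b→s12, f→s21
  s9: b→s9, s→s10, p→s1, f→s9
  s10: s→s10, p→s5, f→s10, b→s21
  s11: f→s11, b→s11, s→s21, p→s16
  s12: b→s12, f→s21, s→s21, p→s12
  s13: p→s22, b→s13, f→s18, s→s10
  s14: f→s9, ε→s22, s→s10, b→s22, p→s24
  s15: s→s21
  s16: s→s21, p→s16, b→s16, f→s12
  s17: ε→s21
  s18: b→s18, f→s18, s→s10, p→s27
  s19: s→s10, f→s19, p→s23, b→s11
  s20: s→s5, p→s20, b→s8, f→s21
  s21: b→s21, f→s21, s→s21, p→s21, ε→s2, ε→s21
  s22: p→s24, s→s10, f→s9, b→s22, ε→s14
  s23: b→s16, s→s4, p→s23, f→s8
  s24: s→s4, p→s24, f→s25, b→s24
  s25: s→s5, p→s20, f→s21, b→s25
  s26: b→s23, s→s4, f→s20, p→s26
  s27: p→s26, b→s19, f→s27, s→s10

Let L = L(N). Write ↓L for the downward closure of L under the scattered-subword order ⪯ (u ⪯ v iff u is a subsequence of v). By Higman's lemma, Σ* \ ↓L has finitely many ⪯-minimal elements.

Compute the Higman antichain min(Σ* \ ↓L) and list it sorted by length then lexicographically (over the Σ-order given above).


|Q|=28, |F|=20, |δ|=102 (10 ε).
min D↑ (19 st, q0=0, F={8}): 0:p→1,f→2,b→0,s→3 1:p→4,f→5,b→1,s→3 2:p→6,f→2,b→2,s→3 3:p→7,f→3,b→8,s→3 4:p→4,f→9,b→4,s→10 5:p→11,f→5,b→5,s→3 6:p→11,f→6,b→12,s→3 7:p→7,f→8,b→8,s→7 8:p→8,f→8,b→8,s→8 9:p→13,f→8,b→9,s→7 10:p→7,f→7,b→8,s→10 11:p→11,f→13,b→14,s→10 12:p→14,f→12,b→15,s→3 13:p→13,f→8,b→16,s→7 14:p→14,f→16,b→17,s→10 15:p→17,f→15,b→15,s→8 16:p→16,f→8,b→18,s→7 17:p→17,f→18,b→17,s→8 18:p→18,f→8,b→18,s→8 (ε-aug+det+¬).
'sb': N↓-sim [24, 7, 3] end={s17,s2,s21} — reject; 2/2 del acc.
'spf': N↓-sim [24, 7, 4, 2] end={s2,s21} ∉↓L; 3/3 single-dels accept.
'ppff': N↓-sim [24, 22, 15, 8, 2] end={s2,s21} ∉↓L; 4/4 del acc.
'fpbbs': run [24, 20, 17, 13, 6, 2] end={s2,s21} — reject; 5/5 deletions ∈↓L.
4 minimals (antichain).

Antichain: [sb, spf, ppff, fpbbs].


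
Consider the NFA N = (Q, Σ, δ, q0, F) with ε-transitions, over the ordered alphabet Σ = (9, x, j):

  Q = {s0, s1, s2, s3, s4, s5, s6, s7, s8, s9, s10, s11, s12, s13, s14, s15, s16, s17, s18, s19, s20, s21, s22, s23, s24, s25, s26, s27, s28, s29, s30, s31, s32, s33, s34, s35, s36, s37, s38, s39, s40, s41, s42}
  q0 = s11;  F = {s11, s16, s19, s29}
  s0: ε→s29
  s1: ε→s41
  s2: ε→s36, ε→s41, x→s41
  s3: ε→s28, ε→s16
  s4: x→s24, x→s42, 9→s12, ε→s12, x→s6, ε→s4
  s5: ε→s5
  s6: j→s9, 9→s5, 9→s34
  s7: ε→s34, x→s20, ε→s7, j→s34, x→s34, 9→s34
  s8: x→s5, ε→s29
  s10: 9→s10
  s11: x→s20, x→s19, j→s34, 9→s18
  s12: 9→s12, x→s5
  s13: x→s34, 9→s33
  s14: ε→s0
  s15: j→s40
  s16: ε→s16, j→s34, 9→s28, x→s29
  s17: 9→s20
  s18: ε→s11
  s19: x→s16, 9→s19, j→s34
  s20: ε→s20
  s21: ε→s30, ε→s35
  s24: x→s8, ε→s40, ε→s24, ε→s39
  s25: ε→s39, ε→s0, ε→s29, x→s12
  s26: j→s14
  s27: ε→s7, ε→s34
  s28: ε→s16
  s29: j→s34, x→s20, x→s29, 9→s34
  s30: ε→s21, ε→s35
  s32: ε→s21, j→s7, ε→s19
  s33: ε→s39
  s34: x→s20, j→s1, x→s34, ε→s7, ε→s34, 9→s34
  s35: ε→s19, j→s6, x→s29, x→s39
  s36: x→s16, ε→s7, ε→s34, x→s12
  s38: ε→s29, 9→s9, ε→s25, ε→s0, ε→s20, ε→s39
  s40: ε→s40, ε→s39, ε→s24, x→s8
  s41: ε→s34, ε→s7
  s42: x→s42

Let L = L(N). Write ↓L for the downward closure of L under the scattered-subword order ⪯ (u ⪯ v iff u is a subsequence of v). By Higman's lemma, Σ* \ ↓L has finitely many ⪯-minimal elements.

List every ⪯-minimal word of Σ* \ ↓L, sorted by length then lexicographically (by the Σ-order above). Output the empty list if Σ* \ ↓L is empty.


|Q|=43, |F|=4, |δ|=97 (47 ε).
min D↑ (5 st, q0=0, F={2}): 0:9→0,x→1,j→2 1:9→1,x→3,j→2 2:9→2,x→2,j→2 3:9→3,x→4,j→2 4:9→2,x→4,j→2 (ε-aug+det+¬).
'j': run [11, 5] end={s1,s20,s34,s41,s7} ∉↓L; 1/1 del acc.
'xxx9': run [11, 9, 8, 6, 5] end={s1,s20,s34,s41,s7} — reject; 4/4 single-dels accept.
2 obstructions.

A = [j, xxx9].


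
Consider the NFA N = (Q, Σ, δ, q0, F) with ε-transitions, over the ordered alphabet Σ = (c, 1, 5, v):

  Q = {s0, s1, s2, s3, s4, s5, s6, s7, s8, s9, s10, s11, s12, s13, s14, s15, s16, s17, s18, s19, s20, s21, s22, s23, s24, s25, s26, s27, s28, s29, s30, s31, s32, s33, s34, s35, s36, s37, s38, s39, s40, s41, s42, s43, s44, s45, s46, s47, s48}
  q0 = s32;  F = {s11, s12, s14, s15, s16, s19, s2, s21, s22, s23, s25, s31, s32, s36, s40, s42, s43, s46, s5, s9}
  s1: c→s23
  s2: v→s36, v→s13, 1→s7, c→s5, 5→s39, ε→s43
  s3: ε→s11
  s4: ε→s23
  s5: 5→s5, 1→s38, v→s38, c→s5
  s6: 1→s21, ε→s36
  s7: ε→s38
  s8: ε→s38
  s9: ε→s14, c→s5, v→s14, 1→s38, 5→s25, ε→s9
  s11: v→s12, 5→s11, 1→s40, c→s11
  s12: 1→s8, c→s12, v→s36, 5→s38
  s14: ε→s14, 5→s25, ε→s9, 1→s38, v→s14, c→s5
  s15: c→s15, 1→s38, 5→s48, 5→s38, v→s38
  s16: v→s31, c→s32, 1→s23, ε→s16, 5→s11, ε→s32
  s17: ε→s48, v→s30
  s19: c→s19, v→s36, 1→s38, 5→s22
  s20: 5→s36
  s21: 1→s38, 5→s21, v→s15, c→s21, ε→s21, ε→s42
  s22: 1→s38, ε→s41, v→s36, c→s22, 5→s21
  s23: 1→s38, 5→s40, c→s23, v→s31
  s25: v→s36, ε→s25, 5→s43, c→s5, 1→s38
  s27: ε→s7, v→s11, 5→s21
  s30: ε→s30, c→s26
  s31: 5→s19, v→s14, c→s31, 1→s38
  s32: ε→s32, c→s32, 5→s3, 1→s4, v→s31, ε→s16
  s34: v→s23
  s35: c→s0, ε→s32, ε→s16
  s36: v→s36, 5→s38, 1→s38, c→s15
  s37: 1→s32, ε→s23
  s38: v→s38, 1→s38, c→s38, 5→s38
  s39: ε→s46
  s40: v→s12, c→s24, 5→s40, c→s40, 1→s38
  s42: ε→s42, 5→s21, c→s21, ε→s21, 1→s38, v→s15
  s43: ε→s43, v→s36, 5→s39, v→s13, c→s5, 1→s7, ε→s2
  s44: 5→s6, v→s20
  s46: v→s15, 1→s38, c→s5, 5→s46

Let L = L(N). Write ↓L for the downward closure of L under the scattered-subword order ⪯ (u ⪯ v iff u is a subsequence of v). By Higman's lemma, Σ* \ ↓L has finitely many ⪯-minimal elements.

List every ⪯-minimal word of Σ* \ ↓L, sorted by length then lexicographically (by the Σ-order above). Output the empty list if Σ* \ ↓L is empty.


|Q|=49, |F|=20, |δ|=129 (29 ε).
min D↑ (17 st, q0=0, F={4}): 0:c→0,1→1,5→2,v→3 1:c→1,1→4,5→5,v→3 2:c→2,1→5,5→2,v→6 3:c→3,1→4,5→7,v→8 4:c→4,1→4,5→4,v→4 5:c→5,1→4,5→5,v→6 6:c→6,1→4,5→4,v→9 7:c→7,1→4,5→10,v→9 8:c→11,1→4,5→12,v→8 9:c→13,1→4,5→4,v→9 10:c→10,1→4,5→14,v→9 11:c→11,1→4,5→11,v→4 12:c→11,1→4,5→15,v→9 13:c→13,1→4,5→4,v→4 14:c→14,1→4,5→14,v→13 15:c→11,1→4,5→16,v→9 16:c→11,1→4,5→16,v→13 [Hopcroft].
'11': run [30, 26, 3] end={s38,s7,s8} rej; 2/2 deletions ∈↓L.
'v1': run [30, 22, 3] end={s38,s7,s8} ∉↓L; 2/2 deletions ∈↓L.
'5v5': run [30, 23, 7, 2] end={s38,s48} ∉↓L; 3/3 del acc.
'vvcv': |S_i|=[30, 22, 14, 4, 1] end={s38} rej; 4/4 del acc.
'v555vv': run [30, 22, 17, 15, 8, 3, 1] end={s38} — reject; 6/6 del acc.
5 minimals (antichain).

A = [11, v1, 5v5, vvcv, v555vv].


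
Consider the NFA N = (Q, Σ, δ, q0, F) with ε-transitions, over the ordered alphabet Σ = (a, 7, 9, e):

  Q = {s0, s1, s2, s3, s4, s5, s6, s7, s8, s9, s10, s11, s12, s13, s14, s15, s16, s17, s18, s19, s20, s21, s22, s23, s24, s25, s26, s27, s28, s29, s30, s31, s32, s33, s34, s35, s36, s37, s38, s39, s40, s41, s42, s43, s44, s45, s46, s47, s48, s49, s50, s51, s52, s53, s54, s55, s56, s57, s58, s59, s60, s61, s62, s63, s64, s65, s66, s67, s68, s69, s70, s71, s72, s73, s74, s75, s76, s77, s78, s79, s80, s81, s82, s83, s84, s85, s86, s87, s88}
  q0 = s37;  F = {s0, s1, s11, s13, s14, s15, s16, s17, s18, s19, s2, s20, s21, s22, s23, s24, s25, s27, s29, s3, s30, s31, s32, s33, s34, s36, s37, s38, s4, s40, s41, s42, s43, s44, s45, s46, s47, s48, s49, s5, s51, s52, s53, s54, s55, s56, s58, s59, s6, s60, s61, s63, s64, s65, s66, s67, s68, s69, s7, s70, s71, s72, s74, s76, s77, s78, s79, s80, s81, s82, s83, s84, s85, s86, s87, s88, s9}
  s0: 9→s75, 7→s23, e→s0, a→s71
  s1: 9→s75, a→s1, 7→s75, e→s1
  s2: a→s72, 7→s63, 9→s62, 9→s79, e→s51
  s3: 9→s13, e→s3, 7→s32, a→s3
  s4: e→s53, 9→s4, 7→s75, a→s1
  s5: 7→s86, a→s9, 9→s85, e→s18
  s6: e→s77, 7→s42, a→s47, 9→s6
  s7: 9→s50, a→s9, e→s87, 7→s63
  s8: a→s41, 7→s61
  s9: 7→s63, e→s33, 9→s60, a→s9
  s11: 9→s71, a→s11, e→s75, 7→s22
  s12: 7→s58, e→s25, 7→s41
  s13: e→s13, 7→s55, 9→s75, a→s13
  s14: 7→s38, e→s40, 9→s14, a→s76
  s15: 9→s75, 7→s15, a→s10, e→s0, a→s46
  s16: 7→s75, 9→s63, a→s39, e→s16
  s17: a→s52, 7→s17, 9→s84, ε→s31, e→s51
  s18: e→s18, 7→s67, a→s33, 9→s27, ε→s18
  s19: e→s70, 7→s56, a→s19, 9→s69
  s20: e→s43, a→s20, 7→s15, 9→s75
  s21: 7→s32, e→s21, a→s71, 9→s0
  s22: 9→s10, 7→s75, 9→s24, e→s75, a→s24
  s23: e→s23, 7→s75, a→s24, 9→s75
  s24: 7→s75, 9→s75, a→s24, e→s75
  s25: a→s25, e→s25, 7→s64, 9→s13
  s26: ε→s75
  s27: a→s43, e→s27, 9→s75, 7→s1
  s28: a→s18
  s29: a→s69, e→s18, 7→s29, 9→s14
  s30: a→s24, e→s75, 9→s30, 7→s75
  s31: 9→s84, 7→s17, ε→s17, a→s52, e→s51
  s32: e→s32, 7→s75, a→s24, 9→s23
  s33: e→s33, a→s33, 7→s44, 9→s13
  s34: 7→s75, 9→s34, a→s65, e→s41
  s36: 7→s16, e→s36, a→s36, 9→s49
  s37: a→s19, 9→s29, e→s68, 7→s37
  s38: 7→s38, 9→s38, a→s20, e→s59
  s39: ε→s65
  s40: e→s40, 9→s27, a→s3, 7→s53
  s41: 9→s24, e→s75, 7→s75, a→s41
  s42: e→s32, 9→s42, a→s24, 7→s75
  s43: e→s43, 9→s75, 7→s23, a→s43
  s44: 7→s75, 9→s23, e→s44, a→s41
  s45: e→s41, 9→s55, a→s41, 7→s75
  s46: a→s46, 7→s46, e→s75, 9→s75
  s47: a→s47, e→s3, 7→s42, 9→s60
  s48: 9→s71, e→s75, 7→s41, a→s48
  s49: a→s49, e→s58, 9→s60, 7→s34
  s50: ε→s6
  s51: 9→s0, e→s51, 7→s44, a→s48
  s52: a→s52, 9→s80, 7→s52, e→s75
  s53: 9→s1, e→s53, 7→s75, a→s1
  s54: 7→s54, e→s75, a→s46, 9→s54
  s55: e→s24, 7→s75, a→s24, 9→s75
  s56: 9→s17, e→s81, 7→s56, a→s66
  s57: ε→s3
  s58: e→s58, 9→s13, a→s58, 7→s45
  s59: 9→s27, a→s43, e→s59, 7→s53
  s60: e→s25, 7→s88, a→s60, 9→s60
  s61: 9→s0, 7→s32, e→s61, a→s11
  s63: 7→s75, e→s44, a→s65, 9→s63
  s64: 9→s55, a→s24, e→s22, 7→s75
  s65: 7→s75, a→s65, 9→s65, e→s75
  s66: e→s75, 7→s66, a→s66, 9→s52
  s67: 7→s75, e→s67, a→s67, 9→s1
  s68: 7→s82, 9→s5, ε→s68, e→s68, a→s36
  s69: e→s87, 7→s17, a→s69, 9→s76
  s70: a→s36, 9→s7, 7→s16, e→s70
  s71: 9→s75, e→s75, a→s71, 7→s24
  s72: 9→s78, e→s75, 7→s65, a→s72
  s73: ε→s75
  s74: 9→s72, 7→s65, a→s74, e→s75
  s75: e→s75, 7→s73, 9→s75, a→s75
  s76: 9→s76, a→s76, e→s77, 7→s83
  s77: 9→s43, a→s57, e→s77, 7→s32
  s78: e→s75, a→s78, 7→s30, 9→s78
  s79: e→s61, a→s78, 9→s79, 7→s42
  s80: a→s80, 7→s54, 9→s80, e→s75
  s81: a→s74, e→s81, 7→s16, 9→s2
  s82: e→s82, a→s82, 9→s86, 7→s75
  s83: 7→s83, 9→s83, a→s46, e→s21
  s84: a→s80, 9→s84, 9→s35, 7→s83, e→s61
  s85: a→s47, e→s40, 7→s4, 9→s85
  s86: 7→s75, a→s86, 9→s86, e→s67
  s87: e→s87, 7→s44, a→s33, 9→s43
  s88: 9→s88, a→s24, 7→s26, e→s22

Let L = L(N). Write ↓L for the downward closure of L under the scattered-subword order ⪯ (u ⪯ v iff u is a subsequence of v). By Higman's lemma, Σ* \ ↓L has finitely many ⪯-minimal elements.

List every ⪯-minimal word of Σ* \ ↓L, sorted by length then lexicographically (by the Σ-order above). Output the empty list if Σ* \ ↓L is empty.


|Q|=89, |F|=77, |δ|=331 (9 ε).
min D↑ (77 st, q0=0, F={25}): 0:a→1,7→0,9→2,e→3 1:a→1,7→4,9→5,e→6 2:a→5,7→2,9→7,e→8 3:a→9,7→10,9→11,e→3 4:a→12,7→4,9→13,e→14 5:a→5,7→13,9→15,e→16 6:a→9,7→17,9→18,e→6 7:a→15,7→19,9→7,e→20 8:a→21,7→22,9→23,e→8 9:a→9,7→17,9→24,e→9 10:a→10,7→25,9→26,e→10 11:a→27,7→26,9→28,e→8 12:a→12,7→12,9→29,e→25 13:a→29,7→13,9→30,e→31 14:a→32,7→17,9→33,e→14 15:a→15,7→34,9→15,e→35 16:a→21,7→36,9→37,e→16 17:a→38,7→25,9→39,e→17 18:a→27,7→39,9→40,e→16 19:a→41,7→19,9→19,e→42 20:a→43,7→44,9→23,e→20 21:a→21,7→36,9→45,e→21 22:a→22,7→25,9→46,e→22 23:a→37,7→46,9→25,e→23 24:a→24,7→47,9→48,e→49 25:a→25,7→25,9→25,e→25 26:a→26,7→25,9→26,e→22 27:a→27,7→39,9→48,e→21 28:a→50,7→51,9→28,e→20 29:a→29,7→29,9→52,e→25 30:a→52,7→34,9→30,e→53 31:a→54,7→36,9→55,e→31 32:a→32,7→38,9→56,e→25 33:a→56,7→39,9→57,e→31 34:a→58,7→34,9→34,e→59 35:a→43,7→60,9→37,e→35 36:a→61,7→25,9→62,e→36 37:a→37,7→62,9→25,e→37 38:a→38,7→25,9→38,e→25 39:a→38,7→25,9→39,e→36 40:a→50,7→63,9→40,e→35 41:a→41,7→64,9→25,e→37 42:a→37,7→44,9→23,e→42 43:a→43,7→60,9→45,e→43 44:a→46,7→25,9→46,e→44 45:a→45,7→65,9→25,e→45 46:a→46,7→25,9→25,e→46 47:a→38,7→25,9→47,e→61 48:a→48,7→66,9→48,e→67 49:a→49,7→68,9→45,e→49 50:a→50,7→63,9→48,e→43 51:a→46,7→25,9→51,e→44 52:a→52,7→69,9→52,e→25 53:a→70,7→60,9→55,e→53 54:a→54,7→61,9→71,e→25 55:a→71,7→62,9→25,e→55 56:a→56,7→38,9→72,e→25 57:a→72,7→63,9→57,e→53 58:a→58,7→58,9→25,e→25 59:a→71,7→60,9→55,e→59 60:a→73,7→25,9→62,e→60 61:a→61,7→25,9→73,e→25 62:a→73,7→25,9→25,e→62 63:a→73,7→25,9→63,e→60 64:a→58,7→64,9→25,e→55 65:a→73,7→25,9→25,e→73 66:a→73,7→25,9→66,e→74 67:a→67,7→75,9→45,e→67 68:a→61,7→25,9→65,e→61 69:a→58,7→69,9→69,e→25 70:a→70,7→74,9→71,e→25 71:a→71,7→73,9→25,e→25 72:a→72,7→76,9→72,e→25 73:a→73,7→25,9→25,e→25 74:a→73,7→25,9→73,e→25 75:a→73,7→25,9→65,e→74 76:a→73,7→25,9→76,e→25 [Hopcroft].
'e77': N↓-sim [86, 66, 27, 3] end={s26,s73,s75} ∉↓L; 3/3 deletions ∈↓L.
'a7ae': |S_i|=[86, 73, 47, 20, 2] end={s73,s75} — reject; 4/4 del acc.
'9e99': N↓-sim [86, 74, 35, 12, 2] end={s73,s75} ∉↓L; 4/4 del acc.
'997a9': run [86, 74, 56, 28, 12, 2] end={s73,s75} rej; 5/5 deletions ∈↓L.
'ea97ee': run [86, 66, 43, 30, 14, 6, 2] end={s73,s75} rej; 6/6 single-dels accept.
5 words, ⪯-incomp.

Antichain: [e77, a7ae, 9e99, 997a9, ea97ee].


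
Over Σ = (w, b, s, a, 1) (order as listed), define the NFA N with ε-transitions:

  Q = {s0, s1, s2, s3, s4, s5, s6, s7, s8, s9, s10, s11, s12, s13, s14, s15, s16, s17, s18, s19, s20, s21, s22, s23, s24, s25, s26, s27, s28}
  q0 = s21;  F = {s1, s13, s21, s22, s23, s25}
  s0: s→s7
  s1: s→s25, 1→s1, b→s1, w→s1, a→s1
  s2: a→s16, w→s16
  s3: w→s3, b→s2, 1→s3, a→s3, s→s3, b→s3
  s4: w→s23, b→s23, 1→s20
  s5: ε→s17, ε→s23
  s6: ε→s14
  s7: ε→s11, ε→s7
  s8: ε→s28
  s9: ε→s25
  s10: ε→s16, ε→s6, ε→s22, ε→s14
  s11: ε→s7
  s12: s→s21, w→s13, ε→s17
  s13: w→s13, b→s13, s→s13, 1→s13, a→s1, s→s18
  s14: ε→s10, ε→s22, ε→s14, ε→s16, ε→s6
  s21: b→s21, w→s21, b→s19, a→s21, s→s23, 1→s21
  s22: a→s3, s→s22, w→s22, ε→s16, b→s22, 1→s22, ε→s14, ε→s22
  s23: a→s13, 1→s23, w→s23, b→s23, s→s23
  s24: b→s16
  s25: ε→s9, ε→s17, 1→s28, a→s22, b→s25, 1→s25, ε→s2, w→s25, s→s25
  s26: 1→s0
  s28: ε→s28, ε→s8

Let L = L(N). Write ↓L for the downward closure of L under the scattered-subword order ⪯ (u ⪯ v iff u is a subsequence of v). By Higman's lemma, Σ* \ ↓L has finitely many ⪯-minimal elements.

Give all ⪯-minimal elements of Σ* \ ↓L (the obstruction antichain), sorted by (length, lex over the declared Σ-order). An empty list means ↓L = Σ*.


|Q|=29, |F|=6, |δ|=75 (26 ε).
min D↑ (7 st, q0=0, F={6}): 0:w→0,b→0,s→1,a→0,1→0 1:w→1,b→1,s→1,a→2,1→1 2:w→2,b→2,s→2,a→3,1→2 3:w→3,b→3,s→4,a→3,1→3 4:w→4,b→4,s→4,a→5,1→4 5:w→5,b→5,s→5,a→6,1→5 6:w→6,b→6,s→6,a→6,1→6 [Hopcroft].
'saasaa': |S_i|=[18, 16, 15, 13, 12, 7, 3] end={s16,s2,s3} — reject; 6/6 del acc.
1 obstructions.

A = [saasaa].


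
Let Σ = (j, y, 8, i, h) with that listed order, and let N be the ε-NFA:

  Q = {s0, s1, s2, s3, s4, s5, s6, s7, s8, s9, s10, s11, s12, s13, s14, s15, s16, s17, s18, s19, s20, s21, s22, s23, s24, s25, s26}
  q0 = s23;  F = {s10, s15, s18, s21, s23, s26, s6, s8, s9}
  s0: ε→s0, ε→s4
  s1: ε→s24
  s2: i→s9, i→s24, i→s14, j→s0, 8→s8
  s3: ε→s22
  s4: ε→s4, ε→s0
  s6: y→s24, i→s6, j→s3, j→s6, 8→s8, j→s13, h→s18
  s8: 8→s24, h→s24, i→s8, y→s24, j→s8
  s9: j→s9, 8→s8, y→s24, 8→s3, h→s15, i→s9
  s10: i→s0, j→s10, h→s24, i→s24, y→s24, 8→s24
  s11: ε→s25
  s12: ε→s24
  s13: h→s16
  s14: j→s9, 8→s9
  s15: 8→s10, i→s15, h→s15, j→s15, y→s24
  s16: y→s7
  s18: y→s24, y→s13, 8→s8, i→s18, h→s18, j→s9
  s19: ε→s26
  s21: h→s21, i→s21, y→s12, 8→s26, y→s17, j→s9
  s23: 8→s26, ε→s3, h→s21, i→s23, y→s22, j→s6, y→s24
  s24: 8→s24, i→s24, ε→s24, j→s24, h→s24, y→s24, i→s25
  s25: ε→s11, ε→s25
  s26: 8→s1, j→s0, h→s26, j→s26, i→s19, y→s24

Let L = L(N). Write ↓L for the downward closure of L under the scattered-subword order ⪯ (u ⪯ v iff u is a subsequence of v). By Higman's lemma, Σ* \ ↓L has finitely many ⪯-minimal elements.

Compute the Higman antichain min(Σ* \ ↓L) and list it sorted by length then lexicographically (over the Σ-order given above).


|Q|=27, |F|=9, |δ|=81 (13 ε).
min D↑ (10 st, q0=0, F={2}): 0:j→1,y→2,8→3,i→0,h→4 1:j→1,y→2,8→5,i→1,h→6 2:j→2,y→2,8→2,i→2,h→2 3:j→3,y→2,8→2,i→3,h→3 4:j→7,y→2,8→3,i→4,h→4 5:j→5,y→2,8→2,i→5,h→2 6:j→7,y→2,8→5,i→6,h→6 7:j→7,y→2,8→5,i→7,h→8 8:j→8,y→2,8→9,i→8,h→8 9:j→9,y→2,8→2,i→2,h→2 (ε-aug+det+¬).
'y': |S_i|=[23, 9] end={s11,s12,s13,s16,s17,s22,s24,s25,s7} rej; 1/1 single-dels accept.
'88': run [23, 12, 4] end={s1,s11,s24,s25} ∉↓L; 2/2 single-dels accept.
'j8h': |S_i|=[23, 19, 10, 3] end={s11,s24,s25} rej; 3/3 deletions ∈↓L.
'hjh8i': |S_i|=[23, 21, 14, 10, 7, 5] end={s0,s11,s24,s25,s4} — reject; 5/5 del acc.
4 words, ⪯-incomp.

Antichain: [y, 88, j8h, hjh8i].


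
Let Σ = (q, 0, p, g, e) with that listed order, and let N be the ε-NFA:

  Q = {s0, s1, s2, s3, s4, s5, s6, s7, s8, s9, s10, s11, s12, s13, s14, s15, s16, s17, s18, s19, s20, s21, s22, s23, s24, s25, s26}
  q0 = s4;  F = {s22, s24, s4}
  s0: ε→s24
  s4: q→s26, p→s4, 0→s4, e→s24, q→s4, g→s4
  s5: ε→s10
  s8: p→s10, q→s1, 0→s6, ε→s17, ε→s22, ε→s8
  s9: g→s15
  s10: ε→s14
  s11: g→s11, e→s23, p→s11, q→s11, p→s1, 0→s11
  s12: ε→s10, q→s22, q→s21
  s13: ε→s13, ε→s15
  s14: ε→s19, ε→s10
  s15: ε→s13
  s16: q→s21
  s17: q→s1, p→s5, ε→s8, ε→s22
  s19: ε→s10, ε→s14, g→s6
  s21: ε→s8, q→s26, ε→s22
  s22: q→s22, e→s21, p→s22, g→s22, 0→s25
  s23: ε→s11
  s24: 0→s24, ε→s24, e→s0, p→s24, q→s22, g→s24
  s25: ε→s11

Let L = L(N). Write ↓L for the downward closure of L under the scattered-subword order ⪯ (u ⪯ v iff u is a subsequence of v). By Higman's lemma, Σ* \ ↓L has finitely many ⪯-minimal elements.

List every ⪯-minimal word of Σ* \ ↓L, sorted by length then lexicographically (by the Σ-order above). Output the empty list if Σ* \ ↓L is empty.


min(Σ*\↓L) = [eq0].

|Q|=27, |F|=3, |δ|=54 (21 ε).
min D↑ (4 st, q0=0, F={3}): 0:q→0,0→0,p→0,g→0,e→1 1:q→2,0→1,p→1,g→1,e→1 2:q→2,0→3,p→2,g→2,e→2 3:q→3,0→3,p→3,g→3,e→3.
'eq0': run [17, 16, 14, 5] end={s1,s11,s23,s25,s6} ∉↓L; 3/3 del acc.
1 minimals (antichain).


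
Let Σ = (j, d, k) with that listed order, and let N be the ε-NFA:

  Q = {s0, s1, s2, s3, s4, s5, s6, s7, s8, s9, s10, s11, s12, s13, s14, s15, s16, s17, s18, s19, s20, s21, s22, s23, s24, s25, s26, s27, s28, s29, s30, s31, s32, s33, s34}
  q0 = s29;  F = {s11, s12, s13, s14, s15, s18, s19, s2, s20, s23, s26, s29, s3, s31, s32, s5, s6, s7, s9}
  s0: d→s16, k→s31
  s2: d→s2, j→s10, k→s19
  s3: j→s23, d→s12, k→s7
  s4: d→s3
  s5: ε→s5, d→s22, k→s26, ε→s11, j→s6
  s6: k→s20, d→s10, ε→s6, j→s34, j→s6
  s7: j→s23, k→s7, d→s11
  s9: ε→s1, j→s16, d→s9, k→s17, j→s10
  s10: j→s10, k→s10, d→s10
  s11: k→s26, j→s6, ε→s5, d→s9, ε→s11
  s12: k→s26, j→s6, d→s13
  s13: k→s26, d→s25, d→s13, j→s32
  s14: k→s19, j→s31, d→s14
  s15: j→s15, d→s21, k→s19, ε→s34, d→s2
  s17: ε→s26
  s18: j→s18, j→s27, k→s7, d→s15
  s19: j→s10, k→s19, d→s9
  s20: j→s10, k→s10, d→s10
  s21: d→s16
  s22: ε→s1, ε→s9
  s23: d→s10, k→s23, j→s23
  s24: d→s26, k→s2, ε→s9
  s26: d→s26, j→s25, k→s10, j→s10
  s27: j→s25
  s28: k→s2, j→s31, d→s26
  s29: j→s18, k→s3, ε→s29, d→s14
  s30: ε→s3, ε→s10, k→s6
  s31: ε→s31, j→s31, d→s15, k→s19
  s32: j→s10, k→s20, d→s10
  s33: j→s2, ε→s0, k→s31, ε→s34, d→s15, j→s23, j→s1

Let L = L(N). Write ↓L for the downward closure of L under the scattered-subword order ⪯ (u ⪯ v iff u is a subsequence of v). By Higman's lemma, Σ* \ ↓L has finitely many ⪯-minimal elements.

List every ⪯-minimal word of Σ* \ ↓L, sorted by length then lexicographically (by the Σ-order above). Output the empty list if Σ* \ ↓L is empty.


|Q|=35, |F|=19, |δ|=99 (17 ε).
min D↑ (19 st, q0=0, F={12}): 0:j→1,d→2,k→3 1:j→1,d→4,k→5 2:j→6,d→2,k→7 3:j→8,d→9,k→5 4:j→4,d→10,k→7 5:j→8,d→11,k→5 6:j→6,d→4,k→7 7:j→12,d→13,k→7 8:j→8,d→12,k→8 9:j→14,d→15,k→16 10:j→12,d→10,k→7 11:j→14,d→13,k→16 12:j→12,d→12,k→12 13:j→12,d→13,k→16 14:j→14,d→12,k→17 15:j→18,d→15,k→16 16:j→12,d→16,k→12 17:j→12,d→12,k→12 18:j→12,d→12,k→17.
'dkj': N↓-sim [28, 22, 9, 3] end={s10,s16,s25} rej; 3/3 single-dels accept.
'kjd': |S_i|=[28, 20, 8, 1] end={s10} rej; 3/3 del acc.
'jddj': N↓-sim [28, 23, 17, 11, 3] end={s10,s16,s25} ∉↓L; 4/4 del acc.
'kdkk': N↓-sim [28, 20, 16, 5, 1] end={s10} — reject; 4/4 single-dels accept.
'kddjj': run [28, 20, 16, 11, 5, 1] end={s10} — reject; 5/5 del acc.
'kkddj': |S_i|=[28, 20, 16, 13, 8, 3] end={s10,s16,s25} — reject; 5/5 deletions ∈↓L.
6 minimals (antichain).

A = [dkj, kjd, jddj, kdkk, kddjj, kkddj].


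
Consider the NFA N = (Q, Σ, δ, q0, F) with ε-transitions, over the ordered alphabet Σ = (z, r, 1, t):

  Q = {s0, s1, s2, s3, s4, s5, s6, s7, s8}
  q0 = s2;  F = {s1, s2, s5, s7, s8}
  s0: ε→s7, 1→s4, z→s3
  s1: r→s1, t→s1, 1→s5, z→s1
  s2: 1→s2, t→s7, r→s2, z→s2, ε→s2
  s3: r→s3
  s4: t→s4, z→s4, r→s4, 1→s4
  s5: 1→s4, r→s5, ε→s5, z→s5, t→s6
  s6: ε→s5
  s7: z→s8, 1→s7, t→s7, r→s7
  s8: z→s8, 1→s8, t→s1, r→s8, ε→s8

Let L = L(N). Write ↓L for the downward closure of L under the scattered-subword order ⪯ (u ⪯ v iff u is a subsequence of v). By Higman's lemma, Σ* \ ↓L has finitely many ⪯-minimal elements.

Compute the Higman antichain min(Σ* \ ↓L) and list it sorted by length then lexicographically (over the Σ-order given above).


|Q|=9, |F|=5, |δ|=32 (5 ε).
min D↑ (6 st, q0=0, F={5}): 0:z→0,r→0,1→0,t→1 1:z→2,r→1,1→1,t→1 2:z→2,r→2,1→2,t→3 3:z→3,r→3,1→4,t→3 4:z→4,r→4,1→5,t→4 5:z→5,r→5,1→5,t→5.
'tzt11': run [7, 6, 5, 4, 3, 1] end={s4} ∉↓L; 5/5 del acc.
1 obstructions.

min(Σ*\↓L) = [tzt11].


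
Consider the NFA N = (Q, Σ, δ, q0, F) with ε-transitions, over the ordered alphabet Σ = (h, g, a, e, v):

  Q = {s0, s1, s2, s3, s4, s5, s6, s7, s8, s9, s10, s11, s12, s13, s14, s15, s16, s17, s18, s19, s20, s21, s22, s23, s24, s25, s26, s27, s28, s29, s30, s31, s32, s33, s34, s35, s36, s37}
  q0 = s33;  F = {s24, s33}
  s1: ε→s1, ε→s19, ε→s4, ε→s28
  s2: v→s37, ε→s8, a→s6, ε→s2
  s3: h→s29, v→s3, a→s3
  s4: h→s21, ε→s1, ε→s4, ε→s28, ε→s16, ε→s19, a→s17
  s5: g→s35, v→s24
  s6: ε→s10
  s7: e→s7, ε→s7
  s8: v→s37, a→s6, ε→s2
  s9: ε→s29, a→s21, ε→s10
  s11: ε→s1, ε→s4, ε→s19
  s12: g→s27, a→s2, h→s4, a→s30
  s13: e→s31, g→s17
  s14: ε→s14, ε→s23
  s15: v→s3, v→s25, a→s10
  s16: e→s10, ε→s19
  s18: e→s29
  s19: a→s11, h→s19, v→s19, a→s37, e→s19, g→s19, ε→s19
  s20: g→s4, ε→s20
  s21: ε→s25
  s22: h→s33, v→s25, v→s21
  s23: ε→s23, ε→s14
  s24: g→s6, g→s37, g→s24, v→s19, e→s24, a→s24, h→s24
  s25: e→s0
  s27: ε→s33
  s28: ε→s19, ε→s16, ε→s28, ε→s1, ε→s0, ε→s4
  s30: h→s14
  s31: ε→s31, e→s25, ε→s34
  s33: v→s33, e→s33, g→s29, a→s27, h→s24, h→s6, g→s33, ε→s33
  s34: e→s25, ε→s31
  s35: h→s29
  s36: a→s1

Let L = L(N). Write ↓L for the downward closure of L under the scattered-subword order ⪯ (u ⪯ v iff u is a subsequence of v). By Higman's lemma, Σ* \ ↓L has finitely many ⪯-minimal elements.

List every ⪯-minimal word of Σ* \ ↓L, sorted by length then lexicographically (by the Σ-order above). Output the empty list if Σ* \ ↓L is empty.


|Q|=38, |F|=2, |δ|=92 (38 ε).
min D↑ (3 st, q0=0, F={2}): 0:h→1,g→0,a→0,e→0,v→0 1:h→1,g→1,a→1,e→1,v→2 2:h→2,g→2,a→2,e→2,v→2 [Hopcroft].
'hv': run [17, 14, 12] end={s0,s1,s10,s11,s16,s17,s19,s21,s25,s28,s37,s4} ∉↓L; 2/2 del acc.
1 minimals (antichain).

min(Σ*\↓L) = [hv].


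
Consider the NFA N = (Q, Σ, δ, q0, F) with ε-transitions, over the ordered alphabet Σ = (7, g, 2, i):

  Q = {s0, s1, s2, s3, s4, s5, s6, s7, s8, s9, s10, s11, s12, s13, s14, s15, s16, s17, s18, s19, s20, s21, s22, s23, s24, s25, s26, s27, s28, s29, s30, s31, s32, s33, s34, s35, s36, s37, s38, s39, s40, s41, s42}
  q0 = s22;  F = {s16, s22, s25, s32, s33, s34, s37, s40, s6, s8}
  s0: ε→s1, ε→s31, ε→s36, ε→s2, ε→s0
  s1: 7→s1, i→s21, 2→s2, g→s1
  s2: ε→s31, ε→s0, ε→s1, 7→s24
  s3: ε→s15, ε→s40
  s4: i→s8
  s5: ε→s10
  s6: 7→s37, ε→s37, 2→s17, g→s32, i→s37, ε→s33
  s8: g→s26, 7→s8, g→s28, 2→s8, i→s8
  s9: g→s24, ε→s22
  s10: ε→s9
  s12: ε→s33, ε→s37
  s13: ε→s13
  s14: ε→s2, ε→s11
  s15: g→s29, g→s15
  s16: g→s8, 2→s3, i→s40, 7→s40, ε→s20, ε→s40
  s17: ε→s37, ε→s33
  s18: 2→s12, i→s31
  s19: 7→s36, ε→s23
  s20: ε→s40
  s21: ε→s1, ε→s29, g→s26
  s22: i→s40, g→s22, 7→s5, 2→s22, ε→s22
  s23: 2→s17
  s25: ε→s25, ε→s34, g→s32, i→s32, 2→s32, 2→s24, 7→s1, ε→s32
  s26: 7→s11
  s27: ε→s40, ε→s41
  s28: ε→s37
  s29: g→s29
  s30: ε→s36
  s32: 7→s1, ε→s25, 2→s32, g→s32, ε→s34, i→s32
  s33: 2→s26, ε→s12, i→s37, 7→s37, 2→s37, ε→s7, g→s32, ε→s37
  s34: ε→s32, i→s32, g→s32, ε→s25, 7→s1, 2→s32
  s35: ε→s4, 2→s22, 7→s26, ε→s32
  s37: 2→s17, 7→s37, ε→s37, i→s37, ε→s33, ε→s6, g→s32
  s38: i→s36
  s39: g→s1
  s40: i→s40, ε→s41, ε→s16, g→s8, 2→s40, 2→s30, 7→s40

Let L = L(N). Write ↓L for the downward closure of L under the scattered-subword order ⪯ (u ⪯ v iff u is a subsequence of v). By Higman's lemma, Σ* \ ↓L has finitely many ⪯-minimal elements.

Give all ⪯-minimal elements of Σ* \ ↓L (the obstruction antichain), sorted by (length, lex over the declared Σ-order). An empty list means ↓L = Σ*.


A = [iggg7].

|Q|=43, |F|=10, |δ|=114 (50 ε).
min D↑ (6 st, q0=0, F={5}): 0:7→0,g→0,2→0,i→1 1:7→1,g→2,2→1,i→1 2:7→2,g→3,2→2,i→2 3:7→3,g→4,2→3,i→3 4:7→5,g→4,2→4,i→4 5:7→5,g→5,2→5,i→5.
'iggg7': N↓-sim [32, 28, 22, 21, 14, 10] end={s0,s1,s11,s2,s21,s24,s26,s29,s31,s36} ∉↓L; 5/5 deletions ∈↓L.
1 words, ⪯-incomp.


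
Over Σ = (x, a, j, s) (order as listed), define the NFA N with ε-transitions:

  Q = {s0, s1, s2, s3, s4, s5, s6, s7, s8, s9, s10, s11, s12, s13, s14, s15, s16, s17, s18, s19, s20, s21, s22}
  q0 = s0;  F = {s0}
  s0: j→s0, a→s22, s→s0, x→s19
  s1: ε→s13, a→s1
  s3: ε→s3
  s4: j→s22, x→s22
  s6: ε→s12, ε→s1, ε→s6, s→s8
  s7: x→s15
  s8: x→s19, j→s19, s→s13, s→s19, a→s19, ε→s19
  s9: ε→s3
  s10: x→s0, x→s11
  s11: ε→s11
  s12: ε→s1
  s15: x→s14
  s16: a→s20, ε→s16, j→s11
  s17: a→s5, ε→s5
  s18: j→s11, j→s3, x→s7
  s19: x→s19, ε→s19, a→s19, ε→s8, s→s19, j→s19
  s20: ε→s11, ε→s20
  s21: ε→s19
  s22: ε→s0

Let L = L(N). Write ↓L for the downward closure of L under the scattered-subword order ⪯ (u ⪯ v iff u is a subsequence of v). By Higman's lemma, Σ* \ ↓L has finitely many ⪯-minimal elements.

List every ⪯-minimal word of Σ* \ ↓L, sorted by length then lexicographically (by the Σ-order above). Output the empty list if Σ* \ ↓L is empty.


A = [x].

|Q|=23, |F|=1, |δ|=44 (17 ε).
min D↑ (2 st, q0=0, F={1}): 0:x→1,a→0,j→0,s→0 1:x→1,a→1,j→1,s→1.
'x': N↓-sim [5, 3] end={s13,s19,s8} rej; 1/1 deletions ∈↓L.
1 obstructions.


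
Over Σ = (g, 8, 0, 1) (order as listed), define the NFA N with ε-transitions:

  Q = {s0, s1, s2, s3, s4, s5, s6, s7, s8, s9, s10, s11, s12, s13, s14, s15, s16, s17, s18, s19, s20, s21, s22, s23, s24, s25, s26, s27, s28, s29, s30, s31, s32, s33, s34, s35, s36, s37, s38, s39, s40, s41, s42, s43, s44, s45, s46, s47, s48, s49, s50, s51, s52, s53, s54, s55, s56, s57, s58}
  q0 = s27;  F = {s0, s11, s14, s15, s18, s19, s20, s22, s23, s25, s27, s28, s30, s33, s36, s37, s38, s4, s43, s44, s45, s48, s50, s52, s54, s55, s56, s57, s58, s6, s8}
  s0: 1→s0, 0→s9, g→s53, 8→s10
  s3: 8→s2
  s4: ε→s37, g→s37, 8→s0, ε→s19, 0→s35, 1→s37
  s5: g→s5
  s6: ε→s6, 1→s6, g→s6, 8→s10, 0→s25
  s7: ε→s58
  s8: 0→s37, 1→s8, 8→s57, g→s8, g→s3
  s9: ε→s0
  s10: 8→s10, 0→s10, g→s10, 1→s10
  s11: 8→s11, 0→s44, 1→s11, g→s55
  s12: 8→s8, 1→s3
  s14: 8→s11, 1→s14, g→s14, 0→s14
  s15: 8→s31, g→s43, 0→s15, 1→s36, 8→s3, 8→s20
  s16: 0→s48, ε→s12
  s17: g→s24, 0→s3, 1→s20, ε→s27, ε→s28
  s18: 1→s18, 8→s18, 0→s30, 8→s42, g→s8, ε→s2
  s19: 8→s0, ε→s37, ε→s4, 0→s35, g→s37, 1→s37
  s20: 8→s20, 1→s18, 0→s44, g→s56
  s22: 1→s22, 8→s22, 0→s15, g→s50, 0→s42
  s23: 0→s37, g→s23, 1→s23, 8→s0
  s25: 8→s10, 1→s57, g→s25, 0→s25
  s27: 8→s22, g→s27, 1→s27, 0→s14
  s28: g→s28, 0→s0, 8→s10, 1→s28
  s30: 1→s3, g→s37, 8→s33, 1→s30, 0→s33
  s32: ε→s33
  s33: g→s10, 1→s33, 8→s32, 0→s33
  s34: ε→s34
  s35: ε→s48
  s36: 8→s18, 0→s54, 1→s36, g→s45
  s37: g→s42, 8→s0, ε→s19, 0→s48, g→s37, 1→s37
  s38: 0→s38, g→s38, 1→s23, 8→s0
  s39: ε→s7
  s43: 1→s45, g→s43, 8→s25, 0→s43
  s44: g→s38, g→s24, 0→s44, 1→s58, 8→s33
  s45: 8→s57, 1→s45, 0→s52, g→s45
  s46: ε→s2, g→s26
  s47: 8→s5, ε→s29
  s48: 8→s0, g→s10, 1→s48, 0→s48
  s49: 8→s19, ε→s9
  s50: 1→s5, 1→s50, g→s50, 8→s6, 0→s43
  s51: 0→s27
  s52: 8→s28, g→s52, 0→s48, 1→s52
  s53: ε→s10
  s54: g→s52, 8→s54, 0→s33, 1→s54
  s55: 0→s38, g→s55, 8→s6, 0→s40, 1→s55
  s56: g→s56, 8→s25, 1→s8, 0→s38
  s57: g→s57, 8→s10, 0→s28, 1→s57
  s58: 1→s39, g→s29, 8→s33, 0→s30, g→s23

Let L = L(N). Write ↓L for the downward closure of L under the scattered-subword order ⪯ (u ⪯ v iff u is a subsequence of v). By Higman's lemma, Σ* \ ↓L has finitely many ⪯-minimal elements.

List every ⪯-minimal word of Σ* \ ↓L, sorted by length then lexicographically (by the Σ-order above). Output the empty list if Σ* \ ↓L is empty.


min(Σ*\↓L) = [8g88, 0808g, 80100g].

|Q|=59, |F|=31, |δ|=171 (20 ε).
min D↑ (30 st, q0=0, F={12}): 0:g→0,8→1,0→2,1→0 1:g→3,8→1,0→4,1→1 2:g→2,8→5,0→2,1→2 3:g→3,8→6,0→7,1→3 4:g→7,8→8,0→4,1→9 5:g→10,8→5,0→11,1→5 6:g→6,8→12,0→13,1→6 7:g→7,8→13,0→7,1→14 8:g→15,8→8,0→11,1→16 9:g→14,8→16,0→17,1→9 10:g→10,8→6,0→18,1→10 11:g→18,8→19,0→11,1→20 12:g→12,8→12,0→12,1→12 13:g→13,8→12,0→13,1→21 14:g→14,8→21,0→22,1→14 15:g→15,8→13,0→18,1→23 16:g→23,8→16,0→24,1→16 17:g→22,8→17,0→19,1→17 18:g→18,8→25,0→18,1→26 19:g→12,8→19,0→19,1→19 20:g→26,8→19,0→24,1→20 21:g→21,8→12,0→27,1→21 22:g→22,8→27,0→28,1→22 23:g→23,8→21,0→29,1→23 24:g→29,8→19,0→19,1→24 25:g→12,8→12,0→25,1→25 26:g→26,8→25,0→29,1→26 27:g→27,8→12,0→25,1→27 28:g→12,8→25,0→28,1→28 29:g→29,8→25,0→28,1→29 (ε-aug+det+¬).
'8g88': run [46, 44, 29, 9, 1] end={s10} rej; 4/4 deletions ∈↓L.
'0808g': |S_i|=[46, 42, 37, 27, 7, 2] end={s10,s53} rej; 5/5 single-dels accept.
'80100g': |S_i|=[46, 44, 38, 28, 18, 8, 2] end={s10,s53} ∉↓L; 6/6 deletions ∈↓L.
3 obstructions.


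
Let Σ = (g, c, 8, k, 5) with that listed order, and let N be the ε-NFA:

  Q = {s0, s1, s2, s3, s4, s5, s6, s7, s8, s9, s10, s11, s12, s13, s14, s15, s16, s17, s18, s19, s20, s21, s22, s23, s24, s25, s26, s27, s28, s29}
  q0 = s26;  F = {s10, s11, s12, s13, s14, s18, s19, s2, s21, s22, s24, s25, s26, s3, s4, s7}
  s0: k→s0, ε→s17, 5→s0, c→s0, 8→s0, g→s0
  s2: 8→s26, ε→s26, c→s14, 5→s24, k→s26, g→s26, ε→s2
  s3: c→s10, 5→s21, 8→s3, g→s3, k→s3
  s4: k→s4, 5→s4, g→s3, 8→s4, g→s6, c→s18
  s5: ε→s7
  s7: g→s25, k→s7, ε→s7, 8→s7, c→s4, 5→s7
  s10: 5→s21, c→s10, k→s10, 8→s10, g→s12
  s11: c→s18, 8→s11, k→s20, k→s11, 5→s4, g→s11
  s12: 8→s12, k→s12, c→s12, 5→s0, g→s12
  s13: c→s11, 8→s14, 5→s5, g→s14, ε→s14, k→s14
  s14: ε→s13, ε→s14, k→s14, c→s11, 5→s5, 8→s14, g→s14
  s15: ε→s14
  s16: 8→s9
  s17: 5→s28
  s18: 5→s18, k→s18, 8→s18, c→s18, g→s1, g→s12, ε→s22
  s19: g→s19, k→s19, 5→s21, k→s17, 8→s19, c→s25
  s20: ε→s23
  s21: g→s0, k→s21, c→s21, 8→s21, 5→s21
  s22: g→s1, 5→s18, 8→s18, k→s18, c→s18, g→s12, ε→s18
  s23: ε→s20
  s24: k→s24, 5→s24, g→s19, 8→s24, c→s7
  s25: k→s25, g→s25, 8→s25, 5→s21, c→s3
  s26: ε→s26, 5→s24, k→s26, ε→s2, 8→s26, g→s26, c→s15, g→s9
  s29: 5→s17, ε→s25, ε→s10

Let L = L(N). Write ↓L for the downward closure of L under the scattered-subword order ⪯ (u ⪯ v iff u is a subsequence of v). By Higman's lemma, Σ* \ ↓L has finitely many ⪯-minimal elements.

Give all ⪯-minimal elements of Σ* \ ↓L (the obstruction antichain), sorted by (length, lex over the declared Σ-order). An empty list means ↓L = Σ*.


|Q|=30, |F|=16, |δ|=111 (17 ε).
min D↑ (14 st, q0=0, F={12}): 0:g→0,c→1,8→0,k→0,5→2 1:g→1,c→3,8→1,k→1,5→4 2:g→5,c→4,8→2,k→2,5→2 3:g→3,c→6,8→3,k→3,5→7 4:g→8,c→7,8→4,k→4,5→4 5:g→5,c→8,8→5,k→5,5→9 6:g→10,c→6,8→6,k→6,5→6 7:g→11,c→6,8→7,k→7,5→7 8:g→8,c→11,8→8,k→8,5→9 9:g→12,c→9,8→9,k→9,5→9 10:g→10,c→10,8→10,k→10,5→12 11:g→11,c→13,8→11,k→11,5→9 12:g→12,c→12,8→12,k→12,5→12 13:g→10,c→13,8→13,k→13,5→9 (ε-aug+det+¬).
'5g5g': |S_i|=[26, 17, 11, 4, 3] end={s0,s17,s28} ∉↓L; 4/4 single-dels accept.
'cccg5': |S_i|=[26, 21, 15, 9, 5, 3] end={s0,s17,s28} ∉↓L; 5/5 deletions ∈↓L.
2 obstructions.

min(Σ*\↓L) = [5g5g, cccg5].


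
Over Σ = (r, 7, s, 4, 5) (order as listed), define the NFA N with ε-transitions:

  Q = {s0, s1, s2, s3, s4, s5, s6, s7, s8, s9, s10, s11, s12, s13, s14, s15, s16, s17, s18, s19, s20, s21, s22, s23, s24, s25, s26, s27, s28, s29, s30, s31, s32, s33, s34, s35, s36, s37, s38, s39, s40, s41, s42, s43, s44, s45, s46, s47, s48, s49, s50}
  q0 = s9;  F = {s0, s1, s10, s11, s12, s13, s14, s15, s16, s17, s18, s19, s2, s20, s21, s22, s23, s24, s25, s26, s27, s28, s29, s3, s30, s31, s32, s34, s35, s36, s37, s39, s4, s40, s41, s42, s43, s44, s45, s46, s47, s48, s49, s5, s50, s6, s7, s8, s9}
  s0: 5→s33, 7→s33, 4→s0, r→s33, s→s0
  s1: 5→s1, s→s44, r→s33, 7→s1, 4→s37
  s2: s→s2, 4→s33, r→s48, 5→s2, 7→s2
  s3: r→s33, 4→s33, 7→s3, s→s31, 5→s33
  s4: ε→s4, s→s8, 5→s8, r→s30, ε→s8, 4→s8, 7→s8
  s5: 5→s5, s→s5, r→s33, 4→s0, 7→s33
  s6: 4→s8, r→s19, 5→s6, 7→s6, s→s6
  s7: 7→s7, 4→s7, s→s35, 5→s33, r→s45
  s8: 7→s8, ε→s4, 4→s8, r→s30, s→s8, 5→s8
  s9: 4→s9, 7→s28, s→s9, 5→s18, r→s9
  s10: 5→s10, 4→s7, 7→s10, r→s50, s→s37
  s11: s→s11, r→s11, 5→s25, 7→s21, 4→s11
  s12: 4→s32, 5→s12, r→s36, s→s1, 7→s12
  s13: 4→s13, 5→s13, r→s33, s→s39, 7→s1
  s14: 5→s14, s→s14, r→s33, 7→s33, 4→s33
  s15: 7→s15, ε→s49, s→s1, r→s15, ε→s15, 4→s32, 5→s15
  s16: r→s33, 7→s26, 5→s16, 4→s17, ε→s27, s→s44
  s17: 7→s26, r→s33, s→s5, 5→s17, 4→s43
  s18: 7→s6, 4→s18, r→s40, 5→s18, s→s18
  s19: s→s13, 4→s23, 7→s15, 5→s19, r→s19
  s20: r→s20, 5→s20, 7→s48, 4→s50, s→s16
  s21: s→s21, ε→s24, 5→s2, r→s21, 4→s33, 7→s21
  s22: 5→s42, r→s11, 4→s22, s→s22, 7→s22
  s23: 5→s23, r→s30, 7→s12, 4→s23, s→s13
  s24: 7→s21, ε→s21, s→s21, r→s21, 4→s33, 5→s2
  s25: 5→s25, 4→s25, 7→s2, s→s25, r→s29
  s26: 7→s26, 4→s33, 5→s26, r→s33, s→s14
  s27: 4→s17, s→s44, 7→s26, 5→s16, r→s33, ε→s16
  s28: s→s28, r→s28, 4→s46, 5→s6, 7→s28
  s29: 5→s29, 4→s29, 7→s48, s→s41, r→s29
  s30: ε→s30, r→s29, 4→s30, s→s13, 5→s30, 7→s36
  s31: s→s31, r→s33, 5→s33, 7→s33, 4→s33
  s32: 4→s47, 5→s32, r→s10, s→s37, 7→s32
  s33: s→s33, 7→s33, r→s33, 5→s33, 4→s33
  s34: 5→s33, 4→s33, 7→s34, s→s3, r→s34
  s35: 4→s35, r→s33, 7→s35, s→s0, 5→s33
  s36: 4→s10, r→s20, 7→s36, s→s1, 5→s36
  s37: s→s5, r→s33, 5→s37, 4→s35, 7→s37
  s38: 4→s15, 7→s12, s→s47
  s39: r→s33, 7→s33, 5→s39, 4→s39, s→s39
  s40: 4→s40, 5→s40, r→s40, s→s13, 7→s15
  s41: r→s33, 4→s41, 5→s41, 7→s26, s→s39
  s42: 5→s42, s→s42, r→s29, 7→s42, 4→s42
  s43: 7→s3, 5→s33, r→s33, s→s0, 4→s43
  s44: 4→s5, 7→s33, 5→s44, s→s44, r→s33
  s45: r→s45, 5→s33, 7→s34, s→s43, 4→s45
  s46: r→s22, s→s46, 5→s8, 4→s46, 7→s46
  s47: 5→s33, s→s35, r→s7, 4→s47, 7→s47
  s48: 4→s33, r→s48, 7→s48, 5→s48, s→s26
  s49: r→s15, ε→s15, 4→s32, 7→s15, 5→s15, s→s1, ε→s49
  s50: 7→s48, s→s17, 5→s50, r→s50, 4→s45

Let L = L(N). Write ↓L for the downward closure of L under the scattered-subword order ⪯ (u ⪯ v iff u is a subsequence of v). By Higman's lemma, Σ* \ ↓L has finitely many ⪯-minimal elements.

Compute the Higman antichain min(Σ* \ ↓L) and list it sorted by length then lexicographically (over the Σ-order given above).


|Q|=51, |F|=49, |δ|=265 (12 ε).
min D↑ (46 st, q0=0, F={17}): 0:r→0,7→1,s→0,4→0,5→2 1:r→1,7→1,s→1,4→3,5→4 2:r→5,7→4,s→2,4→2,5→2 3:r→6,7→3,s→3,4→3,5→7 4:r→8,7→4,s→4,4→7,5→4 5:r→5,7→9,s→10,4→5,5→5 6:r→11,7→6,s→6,4→6,5→12 7:r→13,7→7,s→7,4→7,5→7 8:r→8,7→9,s→10,4→14,5→8 9:r→9,7→9,s→15,4→16,5→9 10:r→17,7→15,s→18,4→10,5→10 11:r→11,7→19,s→11,4→11,5→20 12:r→21,7→12,s→12,4→12,5→12 13:r→21,7→22,s→10,4→13,5→13 14:r→13,7→23,s→10,4→14,5→14 15:r→17,7→15,s→24,4→25,5→15 16:r→26,7→16,s→25,4→27,5→16 17:r→17,7→17,s→17,4→17,5→17 18:r→17,7→17,s→18,4→18,5→18 19:r→19,7→19,s→19,4→17,5→28 20:r→21,7→28,s→20,4→20,5→20 21:r→21,7→29,s→30,4→21,5→21 22:r→31,7→22,s→15,4→26,5→22 23:r→22,7→23,s→15,4→16,5→23 24:r→17,7→17,s→24,4→32,5→24 25:r→17,7→25,s→32,4→33,5→25 26:r→34,7→26,s→25,4→35,5→26 27:r→35,7→27,s→33,4→27,5→17 28:r→29,7→28,s→28,4→17,5→28 29:r→29,7→29,s→36,4→17,5→29 30:r→17,7→36,s→18,4→30,5→30 31:r→31,7→29,s→37,4→34,5→31 32:r→17,7→17,s→32,4→38,5→32 33:r→17,7→33,s→38,4→33,5→17 34:r→34,7→29,s→39,4→40,5→34 35:r→40,7→35,s→33,4→35,5→17 36:r→17,7→36,s→41,4→17,5→36 37:r→17,7→36,s→24,4→39,5→37 38:r→17,7→17,s→38,4→38,5→17 39:r→17,7→36,s→32,4→42,5→39 40:r→40,7→43,s→42,4→40,5→17 41:r→17,7→17,s→41,4→17,5→41 42:r→17,7→44,s→38,4→42,5→17 43:r→43,7→43,s→44,4→17,5→17 44:r→17,7→44,s→45,4→17,5→17 45:r→17,7→17,s→45,4→17,5→17 (ε-aug+det+¬).
'5rsr': |S_i|=[50, 43, 36, 18, 1] end={s33} rej; 4/4 del acc.
'5rss7': N↓-sim [50, 43, 36, 18, 7, 1] end={s33} — reject; 5/5 single-dels accept.
'74rr74': run [50, 47, 42, 35, 25, 10, 1] end={s33} — reject; 6/6 deletions ∈↓L.
'5r7445': |S_i|=[50, 43, 36, 28, 19, 10, 1] end={s33} ∉↓L; 6/6 single-dels accept.
4 words, ⪯-incomp.

A = [5rsr, 5rss7, 74rr74, 5r7445].
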